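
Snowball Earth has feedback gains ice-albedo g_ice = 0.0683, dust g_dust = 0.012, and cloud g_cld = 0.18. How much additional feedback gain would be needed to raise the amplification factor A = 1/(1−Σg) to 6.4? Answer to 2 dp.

Current total gain = 0.2603.
Target gain for A = 6.4: g* = 1 − 1/6.4 = 0.8438.
Additional gain needed = 0.8438 − 0.2603 = 0.58.

0.58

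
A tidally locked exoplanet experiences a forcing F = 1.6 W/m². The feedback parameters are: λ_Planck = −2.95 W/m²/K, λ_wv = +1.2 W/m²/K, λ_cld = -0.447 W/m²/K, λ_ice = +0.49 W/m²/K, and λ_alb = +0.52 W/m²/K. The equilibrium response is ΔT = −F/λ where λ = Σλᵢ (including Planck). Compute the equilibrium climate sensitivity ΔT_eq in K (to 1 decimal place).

1.3 K

Net feedback parameter λ = (−2.95) + (+1.2) + (-0.447) + (+0.49) + (+0.52) = -1.187 W/m²/K.
ΔT = −F/λ = −1.6/(-1.187) = 1.3 K.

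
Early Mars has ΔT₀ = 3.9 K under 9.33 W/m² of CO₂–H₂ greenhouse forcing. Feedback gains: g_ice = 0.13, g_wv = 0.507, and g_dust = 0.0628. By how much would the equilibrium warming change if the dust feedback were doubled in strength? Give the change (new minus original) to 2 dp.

3.44 K

Original: g = 0.6998, ΔT = 3.9/(1−0.6998) = 12.9913 K.
With doubled dust: g' = 0.7626, ΔT' = 3.9/(1−0.7626) = 16.4280 K.
Change = 16.4280 − 12.9913 = 3.44 K.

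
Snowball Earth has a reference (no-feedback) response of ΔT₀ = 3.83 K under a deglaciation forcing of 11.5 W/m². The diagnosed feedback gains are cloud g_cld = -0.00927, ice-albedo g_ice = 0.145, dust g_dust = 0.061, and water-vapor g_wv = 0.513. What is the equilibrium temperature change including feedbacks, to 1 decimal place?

13.2 K

Total gain g = -0.00927 + 0.145 + 0.061 + 0.513 = 0.70973.
Amplification A = 1/(1 − 0.70973) = 3.445.
ΔT = 3.83 × 3.445 = 13.2 K.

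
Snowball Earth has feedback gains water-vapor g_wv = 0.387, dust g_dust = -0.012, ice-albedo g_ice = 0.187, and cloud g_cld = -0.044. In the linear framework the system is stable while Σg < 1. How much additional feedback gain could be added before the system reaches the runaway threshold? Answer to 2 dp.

0.48

Current total gain = 0.387 − 0.012 + 0.187 − 0.044 = 0.518.
Margin to runaway = 1 − 0.518 = 0.48.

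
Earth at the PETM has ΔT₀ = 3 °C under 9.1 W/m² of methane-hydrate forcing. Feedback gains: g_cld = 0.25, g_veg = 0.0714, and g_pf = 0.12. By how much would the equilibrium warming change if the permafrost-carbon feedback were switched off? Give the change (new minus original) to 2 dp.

Original: g = 0.4414, ΔT = 3/(1−0.4414) = 5.3706 °C.
Without permafrost-carbon: g' = 0.3214, ΔT' = 3/(1−0.3214) = 4.4209 °C.
Change = 4.4209 − 5.3706 = -0.95 °C.

-0.95 °C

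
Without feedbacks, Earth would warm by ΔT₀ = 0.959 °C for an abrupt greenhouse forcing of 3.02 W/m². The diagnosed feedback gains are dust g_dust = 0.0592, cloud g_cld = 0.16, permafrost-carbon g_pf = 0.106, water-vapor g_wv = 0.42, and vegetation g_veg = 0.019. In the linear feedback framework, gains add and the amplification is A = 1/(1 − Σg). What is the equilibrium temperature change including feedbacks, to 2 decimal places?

4.07 °C

Total gain g = 0.0592 + 0.16 + 0.106 + 0.42 + 0.019 = 0.7642.
Amplification A = 1/(1 − 0.7642) = 4.241.
ΔT = 0.959 × 4.241 = 4.07 °C.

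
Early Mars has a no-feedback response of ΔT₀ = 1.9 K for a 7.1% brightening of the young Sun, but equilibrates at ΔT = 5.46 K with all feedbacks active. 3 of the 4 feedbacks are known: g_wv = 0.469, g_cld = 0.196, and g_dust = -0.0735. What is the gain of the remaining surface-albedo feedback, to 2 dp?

0.06

Amplification A = ΔT/ΔT₀ = 5.46/1.9 = 2.874.
Total gain g = 1 − 1/A = 1 − 1/2.874 = 0.6521.
Known gains sum to 0.469 + 0.196 − 0.0735 = 0.5915.
g_alb = 0.6521 − 0.5915 = 0.06.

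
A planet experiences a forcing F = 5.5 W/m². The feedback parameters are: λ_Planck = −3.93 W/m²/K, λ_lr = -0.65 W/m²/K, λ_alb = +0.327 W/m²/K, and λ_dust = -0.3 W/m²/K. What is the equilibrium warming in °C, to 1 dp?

Net feedback parameter λ = (−3.93) + (-0.65) + (+0.327) + (-0.3) = -4.553 W/m²/K.
ΔT = −F/λ = −5.5/(-4.553) = 1.2 °C.

1.2 °C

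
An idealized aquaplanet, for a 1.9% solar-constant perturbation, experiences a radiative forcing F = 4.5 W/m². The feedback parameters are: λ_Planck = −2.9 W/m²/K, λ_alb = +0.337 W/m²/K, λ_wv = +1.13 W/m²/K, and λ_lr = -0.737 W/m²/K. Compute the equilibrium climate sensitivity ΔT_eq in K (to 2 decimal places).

Net feedback parameter λ = (−2.9) + (+0.337) + (+1.13) + (-0.737) = -2.17 W/m²/K.
ΔT = −F/λ = −4.5/(-2.17) = 2.07 K.

2.07 K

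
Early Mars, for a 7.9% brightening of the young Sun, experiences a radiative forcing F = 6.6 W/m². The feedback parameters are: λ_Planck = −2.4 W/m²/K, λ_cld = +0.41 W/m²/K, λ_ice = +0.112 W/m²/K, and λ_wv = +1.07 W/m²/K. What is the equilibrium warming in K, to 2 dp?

Net feedback parameter λ = (−2.4) + (+0.41) + (+0.112) + (+1.07) = -0.808 W/m²/K.
ΔT = −F/λ = −6.6/(-0.808) = 8.17 K.

8.17 K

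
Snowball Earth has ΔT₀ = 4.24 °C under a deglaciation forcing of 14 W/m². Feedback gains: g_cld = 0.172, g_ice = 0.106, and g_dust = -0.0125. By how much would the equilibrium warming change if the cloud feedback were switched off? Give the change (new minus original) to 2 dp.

Original: g = 0.2655, ΔT = 4.24/(1−0.2655) = 5.7726 °C.
Without cloud: g' = 0.0935, ΔT' = 4.24/(1−0.0935) = 4.6773 °C.
Change = 4.6773 − 5.7726 = -1.10 °C.

-1.10 °C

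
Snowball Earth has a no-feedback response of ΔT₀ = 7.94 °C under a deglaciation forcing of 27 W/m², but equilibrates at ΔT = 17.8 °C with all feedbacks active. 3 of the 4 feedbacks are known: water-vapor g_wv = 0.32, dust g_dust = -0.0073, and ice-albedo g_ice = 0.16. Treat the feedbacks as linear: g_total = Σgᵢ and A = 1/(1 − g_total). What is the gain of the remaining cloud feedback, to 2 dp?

0.08

Amplification A = ΔT/ΔT₀ = 17.8/7.94 = 2.242.
Total gain g = 1 − 1/A = 1 − 1/2.242 = 0.554.
Known gains sum to 0.32 − 0.0073 + 0.16 = 0.4727.
g_cld = 0.554 − 0.4727 = 0.08.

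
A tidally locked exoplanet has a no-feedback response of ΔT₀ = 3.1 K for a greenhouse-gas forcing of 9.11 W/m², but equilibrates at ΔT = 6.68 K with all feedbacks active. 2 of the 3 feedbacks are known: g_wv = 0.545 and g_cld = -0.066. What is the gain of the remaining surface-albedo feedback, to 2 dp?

Amplification A = ΔT/ΔT₀ = 6.68/3.1 = 2.155.
Total gain g = 1 − 1/A = 1 − 1/2.155 = 0.536.
Known gains sum to 0.545 − 0.066 = 0.479.
g_alb = 0.536 − 0.479 = 0.06.

0.06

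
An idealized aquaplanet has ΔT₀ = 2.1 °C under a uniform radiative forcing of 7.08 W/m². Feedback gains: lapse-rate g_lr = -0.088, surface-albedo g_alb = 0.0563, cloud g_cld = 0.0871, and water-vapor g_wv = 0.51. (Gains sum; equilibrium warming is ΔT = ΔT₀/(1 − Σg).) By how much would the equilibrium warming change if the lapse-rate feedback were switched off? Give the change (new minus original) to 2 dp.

1.23 °C

Original: g = 0.5654, ΔT = 2.1/(1−0.5654) = 4.8320 °C.
Without lapse-rate: g' = 0.6534, ΔT' = 2.1/(1−0.6534) = 6.0589 °C.
Change = 6.0589 − 4.8320 = 1.23 °C.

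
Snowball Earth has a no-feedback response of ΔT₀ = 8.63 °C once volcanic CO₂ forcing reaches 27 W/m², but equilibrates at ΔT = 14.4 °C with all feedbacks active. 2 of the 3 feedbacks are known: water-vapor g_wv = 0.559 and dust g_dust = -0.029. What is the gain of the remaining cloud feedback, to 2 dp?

-0.13

Amplification A = ΔT/ΔT₀ = 14.4/8.63 = 1.669.
Total gain g = 1 − 1/A = 1 − 1/1.669 = 0.4008.
Known gains sum to 0.559 − 0.029 = 0.53.
g_cld = 0.4008 − 0.53 = -0.13.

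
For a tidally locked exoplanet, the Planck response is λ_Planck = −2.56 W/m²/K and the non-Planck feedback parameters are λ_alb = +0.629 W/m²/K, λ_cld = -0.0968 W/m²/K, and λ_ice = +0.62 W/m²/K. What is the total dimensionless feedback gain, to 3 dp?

Convert to gains: g_alb = 0.629/2.56 = 0.2457; g_cld = -0.0968/2.56 = -0.03781; g_ice = 0.62/2.56 = 0.2422.
Total gain g = 0.45009.

0.450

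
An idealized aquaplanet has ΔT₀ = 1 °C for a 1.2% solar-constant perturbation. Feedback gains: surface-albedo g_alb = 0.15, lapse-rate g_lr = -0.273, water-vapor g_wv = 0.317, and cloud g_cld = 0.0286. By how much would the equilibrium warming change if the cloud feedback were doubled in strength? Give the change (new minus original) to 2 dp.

0.05 °C

Original: g = 0.2226, ΔT = 1/(1−0.2226) = 1.2863 °C.
With doubled cloud: g' = 0.2512, ΔT' = 1/(1−0.2512) = 1.3355 °C.
Change = 1.3355 − 1.2863 = 0.05 °C.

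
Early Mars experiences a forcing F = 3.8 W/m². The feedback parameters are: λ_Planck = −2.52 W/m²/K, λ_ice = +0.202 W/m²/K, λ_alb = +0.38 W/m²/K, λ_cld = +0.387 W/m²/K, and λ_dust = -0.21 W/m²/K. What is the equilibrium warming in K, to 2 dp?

2.16 K

Net feedback parameter λ = (−2.52) + (+0.202) + (+0.38) + (+0.387) + (-0.21) = -1.761 W/m²/K.
ΔT = −F/λ = −3.8/(-1.761) = 2.16 K.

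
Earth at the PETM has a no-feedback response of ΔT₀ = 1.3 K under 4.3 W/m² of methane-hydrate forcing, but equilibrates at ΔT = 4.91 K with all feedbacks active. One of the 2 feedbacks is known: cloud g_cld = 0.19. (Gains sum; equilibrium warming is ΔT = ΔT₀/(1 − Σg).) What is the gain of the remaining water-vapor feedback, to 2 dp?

Amplification A = ΔT/ΔT₀ = 4.91/1.3 = 3.777.
Total gain g = 1 − 1/A = 1 − 1/3.777 = 0.7352.
The known gain is 0.19.
g_wv = 0.7352 − 0.19 = 0.55.

0.55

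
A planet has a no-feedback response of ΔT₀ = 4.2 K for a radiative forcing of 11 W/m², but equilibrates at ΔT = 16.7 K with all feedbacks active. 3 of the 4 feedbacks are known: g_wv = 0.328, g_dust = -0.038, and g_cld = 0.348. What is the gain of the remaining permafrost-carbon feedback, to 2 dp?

Amplification A = ΔT/ΔT₀ = 16.7/4.2 = 3.976.
Total gain g = 1 − 1/A = 1 − 1/3.976 = 0.7485.
Known gains sum to 0.328 − 0.038 + 0.348 = 0.638.
g_pf = 0.7485 − 0.638 = 0.11.

0.11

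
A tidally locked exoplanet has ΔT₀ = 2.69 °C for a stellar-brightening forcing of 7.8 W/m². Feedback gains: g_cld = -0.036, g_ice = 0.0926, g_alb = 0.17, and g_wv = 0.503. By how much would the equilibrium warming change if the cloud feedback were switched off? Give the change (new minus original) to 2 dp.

Original: g = 0.7296, ΔT = 2.69/(1−0.7296) = 9.9482 °C.
Without cloud: g' = 0.7656, ΔT' = 2.69/(1−0.7656) = 11.4761 °C.
Change = 11.4761 − 9.9482 = 1.53 °C.

1.53 °C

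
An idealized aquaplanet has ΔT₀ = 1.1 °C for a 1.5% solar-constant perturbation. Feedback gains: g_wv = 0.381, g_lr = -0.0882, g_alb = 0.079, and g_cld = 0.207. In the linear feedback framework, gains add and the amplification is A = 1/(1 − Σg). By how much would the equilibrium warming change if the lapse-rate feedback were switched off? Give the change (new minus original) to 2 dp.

Original: g = 0.5788, ΔT = 1.1/(1−0.5788) = 2.6116 °C.
Without lapse-rate: g' = 0.667, ΔT' = 1.1/(1−0.667) = 3.3033 °C.
Change = 3.3033 − 2.6116 = 0.69 °C.

0.69 °C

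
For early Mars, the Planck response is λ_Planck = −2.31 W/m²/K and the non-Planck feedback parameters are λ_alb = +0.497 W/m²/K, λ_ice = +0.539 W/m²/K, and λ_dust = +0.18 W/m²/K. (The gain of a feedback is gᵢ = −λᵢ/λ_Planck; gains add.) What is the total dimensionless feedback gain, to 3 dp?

Convert to gains: g_alb = 0.497/2.31 = 0.2152; g_ice = 0.539/2.31 = 0.2333; g_dust = 0.18/2.31 = 0.07792.
Total gain g = 0.52642.

0.526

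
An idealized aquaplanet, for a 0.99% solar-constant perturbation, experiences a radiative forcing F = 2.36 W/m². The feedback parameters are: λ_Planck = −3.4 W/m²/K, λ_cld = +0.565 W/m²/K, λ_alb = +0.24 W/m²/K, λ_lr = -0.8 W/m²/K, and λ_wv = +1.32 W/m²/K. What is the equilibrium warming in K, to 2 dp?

Net feedback parameter λ = (−3.4) + (+0.565) + (+0.24) + (-0.8) + (+1.32) = -2.075 W/m²/K.
ΔT = −F/λ = −2.36/(-2.075) = 1.14 K.

1.14 K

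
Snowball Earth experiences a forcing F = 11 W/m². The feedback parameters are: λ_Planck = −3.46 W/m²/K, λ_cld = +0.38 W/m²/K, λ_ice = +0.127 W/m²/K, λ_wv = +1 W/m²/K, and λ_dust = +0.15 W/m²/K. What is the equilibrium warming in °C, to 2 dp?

Net feedback parameter λ = (−3.46) + (+0.38) + (+0.127) + (+1) + (+0.15) = -1.803 W/m²/K.
ΔT = −F/λ = −11/(-1.803) = 6.10 °C.

6.10 °C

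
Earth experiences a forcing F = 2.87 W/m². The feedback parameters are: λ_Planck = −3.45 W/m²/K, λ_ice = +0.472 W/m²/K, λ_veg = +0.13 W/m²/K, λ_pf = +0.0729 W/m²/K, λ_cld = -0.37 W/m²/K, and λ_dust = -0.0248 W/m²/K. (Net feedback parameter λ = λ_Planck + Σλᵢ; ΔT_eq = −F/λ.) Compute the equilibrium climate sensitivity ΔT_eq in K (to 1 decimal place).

0.9 K

Net feedback parameter λ = (−3.45) + (+0.472) + (+0.13) + (+0.0729) + (-0.37) + (-0.0248) = -3.1699 W/m²/K.
ΔT = −F/λ = −2.87/(-3.1699) = 0.9 K.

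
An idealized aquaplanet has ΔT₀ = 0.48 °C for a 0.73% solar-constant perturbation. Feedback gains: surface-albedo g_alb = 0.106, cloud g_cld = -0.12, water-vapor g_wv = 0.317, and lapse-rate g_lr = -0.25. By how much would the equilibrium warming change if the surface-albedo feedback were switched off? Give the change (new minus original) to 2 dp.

-0.05 °C

Original: g = 0.053, ΔT = 0.48/(1−0.053) = 0.5069 °C.
Without surface-albedo: g' = -0.053, ΔT' = 0.48/(1+0.053) = 0.4558 °C.
Change = 0.4558 − 0.5069 = -0.05 °C.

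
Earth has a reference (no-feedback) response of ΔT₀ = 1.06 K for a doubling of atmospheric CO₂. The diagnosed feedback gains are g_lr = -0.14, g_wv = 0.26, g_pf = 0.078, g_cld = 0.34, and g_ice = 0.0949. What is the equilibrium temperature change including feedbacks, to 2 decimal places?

Total gain g = -0.14 + 0.26 + 0.078 + 0.34 + 0.0949 = 0.6329.
Amplification A = 1/(1 − 0.6329) = 2.724.
ΔT = 1.06 × 2.724 = 2.89 K.

2.89 K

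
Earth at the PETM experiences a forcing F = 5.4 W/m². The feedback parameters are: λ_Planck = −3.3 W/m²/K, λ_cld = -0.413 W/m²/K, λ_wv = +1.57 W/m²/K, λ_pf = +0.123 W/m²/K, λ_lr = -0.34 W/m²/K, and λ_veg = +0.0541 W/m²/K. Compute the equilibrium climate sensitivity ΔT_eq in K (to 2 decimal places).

2.34 K

Net feedback parameter λ = (−3.3) + (-0.413) + (+1.57) + (+0.123) + (-0.34) + (+0.0541) = -2.3059 W/m²/K.
ΔT = −F/λ = −5.4/(-2.3059) = 2.34 K.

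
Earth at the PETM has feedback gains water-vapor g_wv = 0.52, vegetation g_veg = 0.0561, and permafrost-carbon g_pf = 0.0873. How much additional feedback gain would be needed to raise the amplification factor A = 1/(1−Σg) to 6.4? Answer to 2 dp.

0.18

Current total gain = 0.6634.
Target gain for A = 6.4: g* = 1 − 1/6.4 = 0.8438.
Additional gain needed = 0.8438 − 0.6634 = 0.18.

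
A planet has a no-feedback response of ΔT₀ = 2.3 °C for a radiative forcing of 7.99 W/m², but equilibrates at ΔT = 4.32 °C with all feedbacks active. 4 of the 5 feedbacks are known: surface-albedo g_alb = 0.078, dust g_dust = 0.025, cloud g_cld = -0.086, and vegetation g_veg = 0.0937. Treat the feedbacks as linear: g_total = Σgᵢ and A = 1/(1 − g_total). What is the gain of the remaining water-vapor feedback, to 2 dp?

0.36

Amplification A = ΔT/ΔT₀ = 4.32/2.3 = 1.878.
Total gain g = 1 − 1/A = 1 − 1/1.878 = 0.4675.
Known gains sum to 0.078 + 0.025 − 0.086 + 0.0937 = 0.1107.
g_wv = 0.4675 − 0.1107 = 0.36.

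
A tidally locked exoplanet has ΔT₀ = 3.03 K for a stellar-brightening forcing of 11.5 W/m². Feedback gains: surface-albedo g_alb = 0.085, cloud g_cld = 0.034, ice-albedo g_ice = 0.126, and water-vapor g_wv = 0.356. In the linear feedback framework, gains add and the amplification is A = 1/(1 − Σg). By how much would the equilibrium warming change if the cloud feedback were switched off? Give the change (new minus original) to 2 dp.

Original: g = 0.601, ΔT = 3.03/(1−0.601) = 7.5940 K.
Without cloud: g' = 0.567, ΔT' = 3.03/(1−0.567) = 6.9977 K.
Change = 6.9977 − 7.5940 = -0.60 K.

-0.60 K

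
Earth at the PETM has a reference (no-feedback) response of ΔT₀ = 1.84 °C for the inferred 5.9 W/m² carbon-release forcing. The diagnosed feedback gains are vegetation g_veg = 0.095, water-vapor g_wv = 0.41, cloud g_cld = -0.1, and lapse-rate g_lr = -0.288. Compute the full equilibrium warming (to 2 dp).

Total gain g = 0.095 + 0.41 − 0.1 − 0.288 = 0.117.
Amplification A = 1/(1 − 0.117) = 1.133.
ΔT = 1.84 × 1.133 = 2.08 °C.

2.08 °C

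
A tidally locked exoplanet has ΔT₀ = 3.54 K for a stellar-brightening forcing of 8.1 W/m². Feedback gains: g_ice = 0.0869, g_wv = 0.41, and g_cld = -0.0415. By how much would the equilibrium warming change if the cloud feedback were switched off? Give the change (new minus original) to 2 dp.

Original: g = 0.4554, ΔT = 3.54/(1−0.4554) = 6.5002 K.
Without cloud: g' = 0.4969, ΔT' = 3.54/(1−0.4969) = 7.0364 K.
Change = 7.0364 − 6.5002 = 0.54 K.

0.54 K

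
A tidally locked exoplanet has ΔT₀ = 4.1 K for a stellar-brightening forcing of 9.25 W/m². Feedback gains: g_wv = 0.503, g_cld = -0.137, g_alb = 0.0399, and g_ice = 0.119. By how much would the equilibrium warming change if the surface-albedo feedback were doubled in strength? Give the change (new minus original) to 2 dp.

Original: g = 0.5249, ΔT = 4.1/(1−0.5249) = 8.6298 K.
With doubled surface-albedo: g' = 0.5648, ΔT' = 4.1/(1−0.5648) = 9.4210 K.
Change = 9.4210 − 8.6298 = 0.79 K.

0.79 K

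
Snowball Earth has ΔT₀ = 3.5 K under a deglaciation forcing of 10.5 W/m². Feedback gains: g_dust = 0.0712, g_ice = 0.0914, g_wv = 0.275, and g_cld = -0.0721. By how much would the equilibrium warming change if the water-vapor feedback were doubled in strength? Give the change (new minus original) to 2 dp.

Original: g = 0.3655, ΔT = 3.5/(1−0.3655) = 5.5162 K.
With doubled water-vapor: g' = 0.6405, ΔT' = 3.5/(1−0.6405) = 9.7357 K.
Change = 9.7357 − 5.5162 = 4.22 K.

4.22 K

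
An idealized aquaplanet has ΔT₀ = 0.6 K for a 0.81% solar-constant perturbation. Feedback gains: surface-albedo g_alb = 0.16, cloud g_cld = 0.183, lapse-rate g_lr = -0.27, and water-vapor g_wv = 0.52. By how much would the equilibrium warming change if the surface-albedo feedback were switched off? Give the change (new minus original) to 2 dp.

Original: g = 0.593, ΔT = 0.6/(1−0.593) = 1.4742 K.
Without surface-albedo: g' = 0.433, ΔT' = 0.6/(1−0.433) = 1.0582 K.
Change = 1.0582 − 1.4742 = -0.42 K.

-0.42 K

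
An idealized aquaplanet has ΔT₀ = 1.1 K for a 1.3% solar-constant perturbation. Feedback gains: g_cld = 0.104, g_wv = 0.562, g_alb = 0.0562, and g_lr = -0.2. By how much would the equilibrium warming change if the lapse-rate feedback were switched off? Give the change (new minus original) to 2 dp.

1.66 K

Original: g = 0.5222, ΔT = 1.1/(1−0.5222) = 2.3022 K.
Without lapse-rate: g' = 0.7222, ΔT' = 1.1/(1−0.7222) = 3.9597 K.
Change = 3.9597 − 2.3022 = 1.66 K.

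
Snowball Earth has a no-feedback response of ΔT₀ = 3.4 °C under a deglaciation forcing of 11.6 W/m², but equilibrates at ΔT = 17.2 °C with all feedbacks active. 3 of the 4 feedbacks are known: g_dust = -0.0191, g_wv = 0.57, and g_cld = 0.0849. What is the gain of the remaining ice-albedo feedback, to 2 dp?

Amplification A = ΔT/ΔT₀ = 17.2/3.4 = 5.059.
Total gain g = 1 − 1/A = 1 − 1/5.059 = 0.8023.
Known gains sum to -0.0191 + 0.57 + 0.0849 = 0.6358.
g_ice = 0.8023 − 0.6358 = 0.17.

0.17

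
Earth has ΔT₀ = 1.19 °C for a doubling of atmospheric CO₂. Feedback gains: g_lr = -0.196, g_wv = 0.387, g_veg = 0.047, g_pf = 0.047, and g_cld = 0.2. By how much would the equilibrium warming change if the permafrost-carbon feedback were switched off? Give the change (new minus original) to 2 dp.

Original: g = 0.485, ΔT = 1.19/(1−0.485) = 2.3107 °C.
Without permafrost-carbon: g' = 0.438, ΔT' = 1.19/(1−0.438) = 2.1174 °C.
Change = 2.1174 − 2.3107 = -0.19 °C.

-0.19 °C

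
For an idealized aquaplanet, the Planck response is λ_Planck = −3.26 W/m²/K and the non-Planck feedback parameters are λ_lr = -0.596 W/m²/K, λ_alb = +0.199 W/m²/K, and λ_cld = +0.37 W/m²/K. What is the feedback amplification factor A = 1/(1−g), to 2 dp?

Convert to gains: g_lr = -0.596/3.26 = -0.1828; g_alb = 0.199/3.26 = 0.06104; g_cld = 0.37/3.26 = 0.1135.
Total gain g = -0.00826.
A = 1/(1 + 0.00826) = 0.99.

0.99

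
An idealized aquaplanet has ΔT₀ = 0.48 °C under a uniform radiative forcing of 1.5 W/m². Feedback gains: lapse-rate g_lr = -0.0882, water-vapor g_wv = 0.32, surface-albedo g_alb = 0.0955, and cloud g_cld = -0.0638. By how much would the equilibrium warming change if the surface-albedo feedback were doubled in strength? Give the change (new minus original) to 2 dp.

Original: g = 0.2635, ΔT = 0.48/(1−0.2635) = 0.6517 °C.
With doubled surface-albedo: g' = 0.359, ΔT' = 0.48/(1−0.359) = 0.7488 °C.
Change = 0.7488 − 0.6517 = 0.10 °C.

0.10 °C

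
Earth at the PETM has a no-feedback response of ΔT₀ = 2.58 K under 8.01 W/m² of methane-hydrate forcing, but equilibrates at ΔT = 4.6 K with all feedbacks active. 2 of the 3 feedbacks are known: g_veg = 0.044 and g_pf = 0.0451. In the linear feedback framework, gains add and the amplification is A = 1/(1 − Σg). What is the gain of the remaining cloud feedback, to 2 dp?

Amplification A = ΔT/ΔT₀ = 4.6/2.58 = 1.783.
Total gain g = 1 − 1/A = 1 − 1/1.783 = 0.4391.
Known gains sum to 0.044 + 0.0451 = 0.0891.
g_cld = 0.4391 − 0.0891 = 0.35.

0.35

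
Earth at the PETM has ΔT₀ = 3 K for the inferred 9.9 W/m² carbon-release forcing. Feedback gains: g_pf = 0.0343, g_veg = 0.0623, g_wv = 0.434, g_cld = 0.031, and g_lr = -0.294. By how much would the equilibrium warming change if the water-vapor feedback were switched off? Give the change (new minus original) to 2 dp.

Original: g = 0.2676, ΔT = 3/(1−0.2676) = 4.0961 K.
Without water-vapor: g' = -0.1664, ΔT' = 3/(1+0.1664) = 2.5720 K.
Change = 2.5720 − 4.0961 = -1.52 K.

-1.52 K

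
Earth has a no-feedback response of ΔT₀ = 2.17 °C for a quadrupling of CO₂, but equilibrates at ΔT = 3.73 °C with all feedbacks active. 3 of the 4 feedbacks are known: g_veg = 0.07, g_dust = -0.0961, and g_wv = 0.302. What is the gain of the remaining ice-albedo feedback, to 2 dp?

0.14

Amplification A = ΔT/ΔT₀ = 3.73/2.17 = 1.719.
Total gain g = 1 − 1/A = 1 − 1/1.719 = 0.4183.
Known gains sum to 0.07 − 0.0961 + 0.302 = 0.2759.
g_ice = 0.4183 − 0.2759 = 0.14.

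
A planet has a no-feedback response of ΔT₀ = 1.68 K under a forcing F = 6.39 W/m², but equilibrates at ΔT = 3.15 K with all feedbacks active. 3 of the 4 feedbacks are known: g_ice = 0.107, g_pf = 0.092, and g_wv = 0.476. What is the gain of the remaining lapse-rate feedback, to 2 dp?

-0.21

Amplification A = ΔT/ΔT₀ = 3.15/1.68 = 1.875.
Total gain g = 1 − 1/A = 1 − 1/1.875 = 0.4667.
Known gains sum to 0.107 + 0.092 + 0.476 = 0.675.
g_lr = 0.4667 − 0.675 = -0.21.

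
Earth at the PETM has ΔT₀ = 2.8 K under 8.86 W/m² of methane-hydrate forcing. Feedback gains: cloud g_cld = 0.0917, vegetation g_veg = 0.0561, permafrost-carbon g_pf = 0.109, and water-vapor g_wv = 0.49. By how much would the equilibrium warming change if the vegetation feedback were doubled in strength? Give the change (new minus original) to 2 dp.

3.15 K

Original: g = 0.7468, ΔT = 2.8/(1−0.7468) = 11.0585 K.
With doubled vegetation: g' = 0.8029, ΔT' = 2.8/(1−0.8029) = 14.2060 K.
Change = 14.2060 − 11.0585 = 3.15 K.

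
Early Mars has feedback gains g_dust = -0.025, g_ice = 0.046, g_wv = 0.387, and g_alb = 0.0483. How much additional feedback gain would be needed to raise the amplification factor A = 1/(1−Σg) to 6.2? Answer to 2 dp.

0.38

Current total gain = 0.4563.
Target gain for A = 6.2: g* = 1 − 1/6.2 = 0.8387.
Additional gain needed = 0.8387 − 0.4563 = 0.38.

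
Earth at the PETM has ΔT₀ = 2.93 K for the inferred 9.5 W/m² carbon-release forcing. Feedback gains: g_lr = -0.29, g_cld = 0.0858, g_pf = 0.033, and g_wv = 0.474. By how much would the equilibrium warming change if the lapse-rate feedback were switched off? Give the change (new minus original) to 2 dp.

2.99 K

Original: g = 0.3028, ΔT = 2.93/(1−0.3028) = 4.2025 K.
Without lapse-rate: g' = 0.5928, ΔT' = 2.93/(1−0.5928) = 7.1955 K.
Change = 7.1955 − 4.2025 = 2.99 K.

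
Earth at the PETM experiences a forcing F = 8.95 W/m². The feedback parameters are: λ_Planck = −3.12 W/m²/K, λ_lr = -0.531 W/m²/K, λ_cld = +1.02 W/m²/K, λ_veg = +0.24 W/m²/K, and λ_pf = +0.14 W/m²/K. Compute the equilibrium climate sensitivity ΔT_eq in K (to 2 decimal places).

Net feedback parameter λ = (−3.12) + (-0.531) + (+1.02) + (+0.24) + (+0.14) = -2.251 W/m²/K.
ΔT = −F/λ = −8.95/(-2.251) = 3.98 K.

3.98 K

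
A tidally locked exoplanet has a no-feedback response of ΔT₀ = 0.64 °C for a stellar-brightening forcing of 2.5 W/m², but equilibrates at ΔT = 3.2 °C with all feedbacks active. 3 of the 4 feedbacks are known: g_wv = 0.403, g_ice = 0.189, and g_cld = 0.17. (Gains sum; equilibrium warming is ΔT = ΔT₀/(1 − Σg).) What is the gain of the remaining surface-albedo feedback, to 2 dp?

0.04

Amplification A = ΔT/ΔT₀ = 3.2/0.64 = 5.
Total gain g = 1 − 1/A = 1 − 1/5 = 0.8.
Known gains sum to 0.403 + 0.189 + 0.17 = 0.762.
g_alb = 0.8 − 0.762 = 0.04.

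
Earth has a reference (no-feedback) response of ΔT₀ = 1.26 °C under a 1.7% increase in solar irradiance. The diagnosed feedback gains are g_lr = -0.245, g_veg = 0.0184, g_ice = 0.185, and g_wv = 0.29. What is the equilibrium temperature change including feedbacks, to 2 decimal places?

1.68 °C

Total gain g = -0.245 + 0.0184 + 0.185 + 0.29 = 0.2484.
Amplification A = 1/(1 − 0.2484) = 1.33.
ΔT = 1.26 × 1.33 = 1.68 °C.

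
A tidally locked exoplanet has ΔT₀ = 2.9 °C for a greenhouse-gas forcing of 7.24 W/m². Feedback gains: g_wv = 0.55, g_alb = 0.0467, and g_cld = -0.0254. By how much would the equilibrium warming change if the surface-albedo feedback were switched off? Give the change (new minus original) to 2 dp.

Original: g = 0.5713, ΔT = 2.9/(1−0.5713) = 6.7646 °C.
Without surface-albedo: g' = 0.5246, ΔT' = 2.9/(1−0.5246) = 6.1001 °C.
Change = 6.1001 − 6.7646 = -0.66 °C.

-0.66 °C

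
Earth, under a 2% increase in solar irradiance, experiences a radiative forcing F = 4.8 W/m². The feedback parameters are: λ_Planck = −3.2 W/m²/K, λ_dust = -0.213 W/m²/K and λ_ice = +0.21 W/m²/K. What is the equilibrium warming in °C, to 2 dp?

Net feedback parameter λ = (−3.2) + (-0.213) + (+0.21) = -3.203 W/m²/K.
ΔT = −F/λ = −4.8/(-3.203) = 1.50 °C.

1.50 °C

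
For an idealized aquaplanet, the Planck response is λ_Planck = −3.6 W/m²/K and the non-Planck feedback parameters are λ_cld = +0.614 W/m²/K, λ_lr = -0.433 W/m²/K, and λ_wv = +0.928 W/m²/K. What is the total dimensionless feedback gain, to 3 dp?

Convert to gains: g_cld = 0.614/3.6 = 0.1706; g_lr = -0.433/3.6 = -0.1203; g_wv = 0.928/3.6 = 0.2578.
Total gain g = 0.3081.

0.308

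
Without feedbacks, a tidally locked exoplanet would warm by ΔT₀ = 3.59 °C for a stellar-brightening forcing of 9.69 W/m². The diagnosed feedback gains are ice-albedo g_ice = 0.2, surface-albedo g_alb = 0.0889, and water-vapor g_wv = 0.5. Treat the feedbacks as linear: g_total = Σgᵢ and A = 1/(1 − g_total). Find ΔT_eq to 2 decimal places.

Total gain g = 0.2 + 0.0889 + 0.5 = 0.7889.
Amplification A = 1/(1 − 0.7889) = 4.737.
ΔT = 3.59 × 4.737 = 17.01 °C.

17.01 °C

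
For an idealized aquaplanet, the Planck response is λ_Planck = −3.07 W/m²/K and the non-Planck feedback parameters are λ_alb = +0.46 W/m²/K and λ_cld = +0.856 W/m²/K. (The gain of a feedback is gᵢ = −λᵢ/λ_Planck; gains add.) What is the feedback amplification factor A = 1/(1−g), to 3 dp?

Convert to gains: g_alb = 0.46/3.07 = 0.1498; g_cld = 0.856/3.07 = 0.2788.
Total gain g = 0.4286.
A = 1/(1 − 0.4286) = 1.750.

1.750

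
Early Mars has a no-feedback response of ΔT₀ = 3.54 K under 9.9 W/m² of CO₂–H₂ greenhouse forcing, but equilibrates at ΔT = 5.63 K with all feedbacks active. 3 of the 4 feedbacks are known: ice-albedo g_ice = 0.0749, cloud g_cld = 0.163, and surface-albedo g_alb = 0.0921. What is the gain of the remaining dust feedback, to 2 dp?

0.04

Amplification A = ΔT/ΔT₀ = 5.63/3.54 = 1.59.
Total gain g = 1 − 1/A = 1 − 1/1.59 = 0.3711.
Known gains sum to 0.0749 + 0.163 + 0.0921 = 0.33.
g_dust = 0.3711 − 0.33 = 0.04.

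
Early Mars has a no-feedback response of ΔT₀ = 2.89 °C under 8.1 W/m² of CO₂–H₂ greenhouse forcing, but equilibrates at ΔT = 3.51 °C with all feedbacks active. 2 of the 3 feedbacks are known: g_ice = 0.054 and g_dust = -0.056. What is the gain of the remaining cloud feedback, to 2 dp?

0.18

Amplification A = ΔT/ΔT₀ = 3.51/2.89 = 1.215.
Total gain g = 1 − 1/A = 1 − 1/1.215 = 0.177.
Known gains sum to 0.054 − 0.056 = -0.002.
g_cld = 0.177 + 0.002 = 0.18.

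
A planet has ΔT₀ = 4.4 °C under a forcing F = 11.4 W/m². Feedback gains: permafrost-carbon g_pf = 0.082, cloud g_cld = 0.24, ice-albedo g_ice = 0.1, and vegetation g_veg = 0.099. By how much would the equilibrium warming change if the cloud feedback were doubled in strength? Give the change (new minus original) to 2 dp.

9.22 °C

Original: g = 0.521, ΔT = 4.4/(1−0.521) = 9.1858 °C.
With doubled cloud: g' = 0.761, ΔT' = 4.4/(1−0.761) = 18.4100 °C.
Change = 18.4100 − 9.1858 = 9.22 °C.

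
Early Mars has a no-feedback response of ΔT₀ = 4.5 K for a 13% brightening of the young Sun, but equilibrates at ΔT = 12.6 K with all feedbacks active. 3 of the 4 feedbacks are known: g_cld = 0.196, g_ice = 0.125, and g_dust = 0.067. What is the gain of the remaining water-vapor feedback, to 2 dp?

0.25

Amplification A = ΔT/ΔT₀ = 12.6/4.5 = 2.8.
Total gain g = 1 − 1/A = 1 − 1/2.8 = 0.6429.
Known gains sum to 0.196 + 0.125 + 0.067 = 0.388.
g_wv = 0.6429 − 0.388 = 0.25.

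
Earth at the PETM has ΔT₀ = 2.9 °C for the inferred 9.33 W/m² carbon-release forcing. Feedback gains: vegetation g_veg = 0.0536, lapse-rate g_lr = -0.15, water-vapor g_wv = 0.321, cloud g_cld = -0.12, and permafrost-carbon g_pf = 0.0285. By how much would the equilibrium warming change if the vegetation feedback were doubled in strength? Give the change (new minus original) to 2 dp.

0.22 °C

Original: g = 0.1331, ΔT = 2.9/(1−0.1331) = 3.3453 °C.
With doubled vegetation: g' = 0.1867, ΔT' = 2.9/(1−0.1867) = 3.5657 °C.
Change = 3.5657 − 3.3453 = 0.22 °C.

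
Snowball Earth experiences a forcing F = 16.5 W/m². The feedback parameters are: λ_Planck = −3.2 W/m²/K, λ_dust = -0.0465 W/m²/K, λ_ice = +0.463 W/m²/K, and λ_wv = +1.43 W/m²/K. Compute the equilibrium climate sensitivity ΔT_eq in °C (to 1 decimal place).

12.2 °C

Net feedback parameter λ = (−3.2) + (-0.0465) + (+0.463) + (+1.43) = -1.3535 W/m²/K.
ΔT = −F/λ = −16.5/(-1.3535) = 12.2 °C.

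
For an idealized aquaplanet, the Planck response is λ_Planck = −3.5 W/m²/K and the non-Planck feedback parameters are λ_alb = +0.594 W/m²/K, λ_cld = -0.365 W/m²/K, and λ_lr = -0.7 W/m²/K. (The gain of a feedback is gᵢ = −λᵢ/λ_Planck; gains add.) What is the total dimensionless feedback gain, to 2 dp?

-0.13

Convert to gains: g_alb = 0.594/3.5 = 0.1697; g_cld = -0.365/3.5 = -0.1043; g_lr = -0.7/3.5 = -0.2.
Total gain g = -0.1346.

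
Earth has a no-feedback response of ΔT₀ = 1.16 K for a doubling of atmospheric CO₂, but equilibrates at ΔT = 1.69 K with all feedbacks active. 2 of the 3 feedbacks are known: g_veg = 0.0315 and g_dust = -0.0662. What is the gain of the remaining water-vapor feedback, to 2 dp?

Amplification A = ΔT/ΔT₀ = 1.69/1.16 = 1.457.
Total gain g = 1 − 1/A = 1 − 1/1.457 = 0.3137.
Known gains sum to 0.0315 − 0.0662 = -0.0347.
g_wv = 0.3137 + 0.0347 = 0.35.

0.35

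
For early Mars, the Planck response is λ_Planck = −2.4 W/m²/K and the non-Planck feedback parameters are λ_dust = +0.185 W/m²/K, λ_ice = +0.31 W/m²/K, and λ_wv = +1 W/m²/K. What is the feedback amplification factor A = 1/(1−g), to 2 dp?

2.65

Convert to gains: g_dust = 0.185/2.4 = 0.07708; g_ice = 0.31/2.4 = 0.1292; g_wv = 1/2.4 = 0.4167.
Total gain g = 0.62298.
A = 1/(1 − 0.62298) = 2.65.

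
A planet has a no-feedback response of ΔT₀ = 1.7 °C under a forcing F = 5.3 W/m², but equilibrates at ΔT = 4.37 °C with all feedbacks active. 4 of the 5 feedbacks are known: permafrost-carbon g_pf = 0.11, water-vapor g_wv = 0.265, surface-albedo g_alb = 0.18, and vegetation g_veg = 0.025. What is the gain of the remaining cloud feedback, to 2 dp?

Amplification A = ΔT/ΔT₀ = 4.37/1.7 = 2.571.
Total gain g = 1 − 1/A = 1 − 1/2.571 = 0.611.
Known gains sum to 0.11 + 0.265 + 0.18 + 0.025 = 0.58.
g_cld = 0.611 − 0.58 = 0.03.

0.03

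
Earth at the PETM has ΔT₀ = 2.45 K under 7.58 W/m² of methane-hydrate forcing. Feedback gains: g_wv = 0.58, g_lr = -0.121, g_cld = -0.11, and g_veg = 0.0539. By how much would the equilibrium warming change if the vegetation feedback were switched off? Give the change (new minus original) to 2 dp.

-0.34 K

Original: g = 0.4029, ΔT = 2.45/(1−0.4029) = 4.1032 K.
Without vegetation: g' = 0.349, ΔT' = 2.45/(1−0.349) = 3.7634 K.
Change = 3.7634 − 4.1032 = -0.34 K.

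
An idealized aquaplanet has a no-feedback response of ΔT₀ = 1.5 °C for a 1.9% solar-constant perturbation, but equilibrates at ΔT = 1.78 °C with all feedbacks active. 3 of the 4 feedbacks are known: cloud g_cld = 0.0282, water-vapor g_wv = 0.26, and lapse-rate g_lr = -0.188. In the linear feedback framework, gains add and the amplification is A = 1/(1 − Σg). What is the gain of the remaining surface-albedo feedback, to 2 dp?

0.06

Amplification A = ΔT/ΔT₀ = 1.78/1.5 = 1.187.
Total gain g = 1 − 1/A = 1 − 1/1.187 = 0.1575.
Known gains sum to 0.0282 + 0.26 − 0.188 = 0.1002.
g_alb = 0.1575 − 0.1002 = 0.06.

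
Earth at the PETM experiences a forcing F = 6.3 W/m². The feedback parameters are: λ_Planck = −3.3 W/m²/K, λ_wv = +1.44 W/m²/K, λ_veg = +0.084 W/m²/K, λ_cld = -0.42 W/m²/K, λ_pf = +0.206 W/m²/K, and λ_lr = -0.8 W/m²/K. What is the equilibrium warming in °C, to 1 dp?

Net feedback parameter λ = (−3.3) + (+1.44) + (+0.084) + (-0.42) + (+0.206) + (-0.8) = -2.79 W/m²/K.
ΔT = −F/λ = −6.3/(-2.79) = 2.3 °C.

2.3 °C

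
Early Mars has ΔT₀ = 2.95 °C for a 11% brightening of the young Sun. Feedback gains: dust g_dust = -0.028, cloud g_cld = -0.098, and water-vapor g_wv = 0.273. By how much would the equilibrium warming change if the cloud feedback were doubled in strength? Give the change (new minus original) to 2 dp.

Original: g = 0.147, ΔT = 2.95/(1−0.147) = 3.4584 °C.
With doubled cloud: g' = 0.049, ΔT' = 2.95/(1−0.049) = 3.1020 °C.
Change = 3.1020 − 3.4584 = -0.36 °C.

-0.36 °C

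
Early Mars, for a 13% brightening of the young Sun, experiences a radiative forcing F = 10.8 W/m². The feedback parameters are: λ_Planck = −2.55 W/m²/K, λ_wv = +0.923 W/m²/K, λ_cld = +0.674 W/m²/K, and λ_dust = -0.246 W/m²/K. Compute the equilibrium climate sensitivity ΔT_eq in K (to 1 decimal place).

Net feedback parameter λ = (−2.55) + (+0.923) + (+0.674) + (-0.246) = -1.199 W/m²/K.
ΔT = −F/λ = −10.8/(-1.199) = 9.0 K.

9.0 K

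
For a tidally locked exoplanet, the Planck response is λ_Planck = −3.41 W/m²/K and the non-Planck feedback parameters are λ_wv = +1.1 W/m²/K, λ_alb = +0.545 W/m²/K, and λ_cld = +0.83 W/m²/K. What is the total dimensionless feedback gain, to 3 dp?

Convert to gains: g_wv = 1.1/3.41 = 0.3226; g_alb = 0.545/3.41 = 0.1598; g_cld = 0.83/3.41 = 0.2434.
Total gain g = 0.7258.

0.726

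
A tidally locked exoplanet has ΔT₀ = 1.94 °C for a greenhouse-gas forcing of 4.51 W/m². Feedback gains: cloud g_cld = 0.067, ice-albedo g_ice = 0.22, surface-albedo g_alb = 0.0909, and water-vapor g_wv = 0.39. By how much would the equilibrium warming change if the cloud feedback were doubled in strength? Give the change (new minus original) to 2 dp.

3.39 °C

Original: g = 0.7679, ΔT = 1.94/(1−0.7679) = 8.3585 °C.
With doubled cloud: g' = 0.8349, ΔT' = 1.94/(1−0.8349) = 11.7505 °C.
Change = 11.7505 − 8.3585 = 3.39 °C.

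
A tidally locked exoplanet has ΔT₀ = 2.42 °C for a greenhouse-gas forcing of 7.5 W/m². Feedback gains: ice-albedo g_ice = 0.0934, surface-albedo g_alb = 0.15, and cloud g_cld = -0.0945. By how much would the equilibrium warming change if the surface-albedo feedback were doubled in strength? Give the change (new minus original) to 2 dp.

0.61 °C

Original: g = 0.1489, ΔT = 2.42/(1−0.1489) = 2.8434 °C.
With doubled surface-albedo: g' = 0.2989, ΔT' = 2.42/(1−0.2989) = 3.4517 °C.
Change = 3.4517 − 2.8434 = 0.61 °C.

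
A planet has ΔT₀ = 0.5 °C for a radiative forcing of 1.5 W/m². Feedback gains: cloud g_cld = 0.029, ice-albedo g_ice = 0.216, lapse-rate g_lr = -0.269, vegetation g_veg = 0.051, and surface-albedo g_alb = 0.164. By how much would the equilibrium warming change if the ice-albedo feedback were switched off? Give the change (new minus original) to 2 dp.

Original: g = 0.191, ΔT = 0.5/(1−0.191) = 0.6180 °C.
Without ice-albedo: g' = -0.025, ΔT' = 0.5/(1+0.025) = 0.4878 °C.
Change = 0.4878 − 0.6180 = -0.13 °C.

-0.13 °C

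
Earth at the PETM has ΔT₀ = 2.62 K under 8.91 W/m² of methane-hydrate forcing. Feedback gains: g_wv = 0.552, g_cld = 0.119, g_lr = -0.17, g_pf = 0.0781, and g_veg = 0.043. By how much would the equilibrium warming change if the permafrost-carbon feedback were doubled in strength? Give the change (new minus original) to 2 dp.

Original: g = 0.6221, ΔT = 2.62/(1−0.6221) = 6.9331 K.
With doubled permafrost-carbon: g' = 0.7002, ΔT' = 2.62/(1−0.7002) = 8.7392 K.
Change = 8.7392 − 6.9331 = 1.81 K.

1.81 K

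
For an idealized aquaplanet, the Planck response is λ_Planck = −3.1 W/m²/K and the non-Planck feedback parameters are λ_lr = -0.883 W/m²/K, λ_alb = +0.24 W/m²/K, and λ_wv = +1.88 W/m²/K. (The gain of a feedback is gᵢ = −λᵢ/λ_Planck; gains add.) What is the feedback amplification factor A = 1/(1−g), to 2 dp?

Convert to gains: g_lr = -0.883/3.1 = -0.2848; g_alb = 0.24/3.1 = 0.07742; g_wv = 1.88/3.1 = 0.6065.
Total gain g = 0.39912.
A = 1/(1 − 0.39912) = 1.66.

1.66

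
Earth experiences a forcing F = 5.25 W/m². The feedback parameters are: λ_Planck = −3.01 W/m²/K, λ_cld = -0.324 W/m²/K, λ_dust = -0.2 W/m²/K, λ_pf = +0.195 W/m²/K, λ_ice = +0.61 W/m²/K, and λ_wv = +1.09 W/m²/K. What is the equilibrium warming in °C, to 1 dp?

Net feedback parameter λ = (−3.01) + (-0.324) + (-0.2) + (+0.195) + (+0.61) + (+1.09) = -1.639 W/m²/K.
ΔT = −F/λ = −5.25/(-1.639) = 3.2 °C.

3.2 °C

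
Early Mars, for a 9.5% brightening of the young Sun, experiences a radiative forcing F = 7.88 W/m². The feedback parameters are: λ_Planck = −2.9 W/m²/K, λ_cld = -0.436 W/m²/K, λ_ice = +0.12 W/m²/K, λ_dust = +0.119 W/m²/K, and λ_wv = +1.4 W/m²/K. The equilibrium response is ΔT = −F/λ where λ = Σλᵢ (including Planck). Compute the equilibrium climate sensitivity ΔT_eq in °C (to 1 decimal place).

4.6 °C

Net feedback parameter λ = (−2.9) + (-0.436) + (+0.12) + (+0.119) + (+1.4) = -1.697 W/m²/K.
ΔT = −F/λ = −7.88/(-1.697) = 4.6 °C.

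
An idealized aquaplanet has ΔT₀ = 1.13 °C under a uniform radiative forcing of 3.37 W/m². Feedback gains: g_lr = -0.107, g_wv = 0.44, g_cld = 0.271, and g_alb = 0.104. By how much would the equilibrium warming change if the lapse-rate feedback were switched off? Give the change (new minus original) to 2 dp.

2.24 °C

Original: g = 0.708, ΔT = 1.13/(1−0.708) = 3.8699 °C.
Without lapse-rate: g' = 0.815, ΔT' = 1.13/(1−0.815) = 6.1081 °C.
Change = 6.1081 − 3.8699 = 2.24 °C.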